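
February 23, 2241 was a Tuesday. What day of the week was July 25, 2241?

Sunday

February 2241: 28 − 23 = 5 days remain (2241 is not a leap year, so February has 28 days).
Then March (31), April (30), May (31), June (30): 31 + 30 + 31 + 30 = 122 days.
July 1–25, 2241: 25 days.
Total: 5 + 122 + 25 = 152 days.
152 mod 7 = 5, so 5 days after Tuesday is Sunday.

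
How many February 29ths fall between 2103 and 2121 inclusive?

5

Years divisible by 4 in [2103, 2121]: 2104, 2108, 2112, 2116, 2120.
No century exceptions apply. Count: 5.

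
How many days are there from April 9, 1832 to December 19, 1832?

April 1832: 30 − 9 = 21 days remain.
Then May (31), June (30), July (31), August (31), September (30), October (31), November (30): 31 + 30 + 31 + 31 + 30 + 31 + 30 = 214 days.
December 1–19, 1832: 19 days.
Total: 21 + 214 + 19 = 254 days.

254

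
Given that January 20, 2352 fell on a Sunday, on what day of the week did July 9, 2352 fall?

Wednesday

January 2352: 31 − 20 = 11 days remain.
Then February 2352 (29), March (31), April (30), May (31), June (30): 29 + 31 + 30 + 31 + 30 = 151 days.
July 1–9, 2352: 9 days.
Total: 11 + 151 + 9 = 171 days.
171 mod 7 = 3, so 3 days after Sunday is Wednesday.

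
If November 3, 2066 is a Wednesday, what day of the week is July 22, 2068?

Day-of-year of November 3, 2066: 307.
Day-of-year of July 22, 2068: 204.
2066 has 365 days, so 365 − 307 = 58 days remain in 2066.
Full years: 2067: 365. Sum = 365.
Total: 58 + 365 + 204 = 627 days.
627 mod 7 = 4, so 4 days after Wednesday is Sunday.

Sunday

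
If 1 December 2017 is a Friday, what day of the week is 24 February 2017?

Friday

Count forward from the earlier date (February 24, 2017) to the later (December 1, 2017):
February 2017: 28 − 24 = 4 days remain (2017 is not a leap year, so February has 28 days).
Then 9 full months totalling 275 days.
December 1, 2017: 1 day.
Total: 4 + 275 + 1 = 280 days.
280 is a multiple of 7, so 24 February 2017 falls on the same weekday: Friday.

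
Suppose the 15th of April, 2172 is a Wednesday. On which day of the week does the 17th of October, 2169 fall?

Count forward from the earlier date (October 17, 2169) to the later (April 15, 2172):
Day-of-year of October 17, 2169: 290.
Day-of-year of April 15, 2172: 106.
2169 has 365 days, so 365 − 290 = 75 days remain in 2169.
Full years: 2170: 365; 2171: 365. Sum = 730.
Total: 75 + 730 + 106 = 911 days.
911 mod 7 = 1, so 1 day before Wednesday is Tuesday.

Tuesday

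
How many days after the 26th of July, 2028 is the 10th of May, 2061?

11976

From July 26, 2028 to July 26, 2060: 32 years, of which 8 contain a Feb 29 — 24×365 + 8×366 = 11688 days.
July 2060: 31 − 26 = 5 days remain.
Then 9 full months totalling 273 days.
May 1–10, 2061: 10 days.
Residual: 288 days.
Total: 11976 days.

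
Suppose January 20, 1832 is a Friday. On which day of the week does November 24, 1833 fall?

Sunday

January 1832: 31 − 20 = 11 days remain.
Then 21 full months totalling 639 days.
November 1–24, 1833: 24 days.
Total: 11 + 639 + 24 = 674 days.
674 mod 7 = 2, so 2 days after Friday is Sunday.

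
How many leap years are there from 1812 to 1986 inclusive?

43

Years divisible by 4: 1812, 1816, …, 1984 — 44 in all.
Of these, 1900 is divisible by 100 but not 400, so not leap.
Leap years: 44 − 1 = 43.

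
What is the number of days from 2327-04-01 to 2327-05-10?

39

April 2327: 30 − 1 = 29 days remain.
May 1–10, 2327: 10 days.
Total: 29 + 10 = 39 days.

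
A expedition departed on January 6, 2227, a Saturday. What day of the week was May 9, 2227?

January 2227: 31 − 6 = 25 days remain.
Then February 2227 (28), March (31), April (30): 28 + 31 + 30 = 89 days.
May 1–9, 2227: 9 days.
Total: 25 + 89 + 9 = 123 days.
123 mod 7 = 4, so 4 days after Saturday is Wednesday.

Wednesday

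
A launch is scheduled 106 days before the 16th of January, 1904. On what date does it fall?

the 2nd of October, 1903

Count 106 days before January 16, 1904:
October 1903: 31 − 2 = 29 days remain.
Then November (30), December (31): 30 + 31 = 61 days.
January 1–16, 1904: 16 days.
Residual: 106 days.
Total: 106 days.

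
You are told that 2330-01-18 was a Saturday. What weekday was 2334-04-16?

Monday

Day-of-year of January 18, 2330: 18.
Day-of-year of April 16, 2334: 106.
2330 has 365 days, so 365 − 18 = 347 days remain in 2330.
Full years: 2331: 365; 2332: 366; 2333: 365. Sum = 1096.
Total: 347 + 1096 + 106 = 1549 days.
1549 mod 7 = 2, so 2 days after Saturday is Monday.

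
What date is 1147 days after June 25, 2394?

August 15, 2397

Count 1147 days after June 25, 2394:
Day-of-year of June 25, 2394: 176.
Day-of-year of August 15, 2397: 227.
2394 has 365 days, so 365 − 176 = 189 days remain in 2394.
Full years: 2395: 365; 2396: 366. Sum = 731.
Total: 189 + 731 + 227 = 1147 days.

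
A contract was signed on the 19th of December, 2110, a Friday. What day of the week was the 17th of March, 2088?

Count forward from the earlier date (March 17, 2088) to the later (December 19, 2110):
Day-of-year of March 17, 2088: 77.
Day-of-year of December 19, 2110: 353.
2088 has 366 days, so 366 − 77 = 289 days remain in 2088.
Full years 2089–2109: 17 common + 4 leap = 17×365 + 4×366 = 7669 days.
Total: 289 + 7669 + 353 = 8311 days.
8311 mod 7 = 2, so 2 days before Friday is Wednesday.

Wednesday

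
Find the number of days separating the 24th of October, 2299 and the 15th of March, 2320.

Day-of-year of October 24, 2299: 297.
Day-of-year of March 15, 2320: 75.
2299 has 365 days, so 365 − 297 = 68 days remain in 2299.
Full years 2300–2319: 16 common + 4 leap = 16×365 + 4×366 = 7304 days.
Total: 68 + 7304 + 75 = 7447 days.

7447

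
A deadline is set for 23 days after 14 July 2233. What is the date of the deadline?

6 August 2233

Count 23 days after July 14, 2233:
July 2233: 31 − 14 = 17 days remain.
August 1–6, 2233: 6 days.
Total: 17 + 6 = 23 days.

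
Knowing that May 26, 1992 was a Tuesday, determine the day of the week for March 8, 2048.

Day-of-year of May 26, 1992: 147.
Day-of-year of March 8, 2048: 68.
1992 has 366 days, so 366 − 147 = 219 days remain in 1992.
Full years 1993–2047: 42 common + 13 leap = 42×365 + 13×366 = 20088 days.
Total: 219 + 20088 + 68 = 20375 days.
20375 mod 7 = 5, so 5 days after Tuesday is Sunday.

Sunday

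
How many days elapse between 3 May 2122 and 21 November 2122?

202

May 2122: 31 − 3 = 28 days remain.
Then June (30), July (31), August (31), September (30), October (31): 30 + 31 + 31 + 30 + 31 = 153 days.
November 1–21, 2122: 21 days.
Total: 28 + 153 + 21 = 202 days.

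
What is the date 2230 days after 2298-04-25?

2304-06-03

Count 2230 days after April 25, 2298:
April 25, 2298 → April 25, 2299: 365 days.
April 25, 2299 → April 25, 2300: 365 days (2300 is not a leap year (divisible by 100 but not 400)).
April 25, 2300 → April 25, 2301: 365 days.
April 25, 2301 → April 25, 2302: 365 days.
April 25, 2302 → April 25, 2303: 365 days.
April 25, 2303 → April 25, 2304: 366 days (2304 is a leap year).
April 2304: 30 − 25 = 5 days remain.
Then May (31): 31 days.
June 1–3, 2304: 3 days.
Residual: 39 days.
Total: 2230 days.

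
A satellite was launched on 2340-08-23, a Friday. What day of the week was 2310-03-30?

Wednesday

Count forward from the earlier date (March 30, 2310) to the later (August 23, 2340):
From March 30, 2310 to March 30, 2340: 30 years, of which 8 contain a Feb 29 — 22×365 + 8×366 = 10958 days.
March 2340: 31 − 30 = 1 day remains.
Then April (30), May (31), June (30), July (31): 30 + 31 + 30 + 31 = 122 days.
August 1–23, 2340: 23 days.
Residual: 146 days.
Total: 11104 days.
11104 mod 7 = 2, so 2 days before Friday is Wednesday.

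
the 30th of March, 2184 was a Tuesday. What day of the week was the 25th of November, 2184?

Thursday

March 2184: 31 − 30 = 1 day remains.
Then April (30), May (31), June (30), July (31), August (31), September (30), October (31): 30 + 31 + 30 + 31 + 31 + 30 + 31 = 214 days.
November 1–25, 2184: 25 days.
Total: 1 + 214 + 25 = 240 days.
240 mod 7 = 2, so 2 days after Tuesday is Thursday.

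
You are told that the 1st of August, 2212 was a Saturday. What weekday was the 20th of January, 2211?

Count forward from the earlier date (January 20, 2211) to the later (August 1, 2212):
Day-of-year of January 20, 2211: 20.
Day-of-year of August 1, 2212: 214.
2211 has 365 days, so 365 − 20 = 345 days remain in 2211.
Total: 345 + 214 = 559 days.
559 mod 7 = 6, so 6 days before Saturday is Sunday.

Sunday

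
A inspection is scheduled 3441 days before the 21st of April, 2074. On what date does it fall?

the 18th of November, 2064

Count 3441 days before April 21, 2074:
Day-of-year of November 18, 2064: 323.
Day-of-year of April 21, 2074: 111.
2064 has 366 days, so 366 − 323 = 43 days remain in 2064.
Full years 2065–2073: 7 common + 2 leap = 7×365 + 2×366 = 3287 days.
Total: 43 + 3287 + 111 = 3441 days.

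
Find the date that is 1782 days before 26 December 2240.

9 February 2236

Count 1782 days before December 26, 2240:
February 9, 2236 → February 9, 2237: 366 days (2236 is a leap year).
February 9, 2237 → February 9, 2238: 365 days.
February 9, 2238 → February 9, 2239: 365 days.
February 9, 2239 → February 9, 2240: 365 days.
February 2240: 29 − 9 = 20 days remain (2240 is a leap year, so February has 29 days).
Then 9 full months totalling 275 days.
December 1–26, 2240: 26 days.
Residual: 321 days.
Total: 1782 days.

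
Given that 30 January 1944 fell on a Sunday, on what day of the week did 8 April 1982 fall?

Thursday

From January 30, 1944 to January 30, 1982: 38 years, of which 10 contain a Feb 29 — 28×365 + 10×366 = 13880 days.
January 1982: 31 − 30 = 1 day remains.
Then February 1982 (28), March (31): 28 + 31 = 59 days.
April 1–8, 1982: 8 days.
Residual: 68 days.
Total: 13948 days.
13948 mod 7 = 4, so 4 days after Sunday is Thursday.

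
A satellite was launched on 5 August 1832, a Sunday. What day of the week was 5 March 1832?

Monday

Count forward from the earlier date (March 5, 1832) to the later (August 5, 1832):
March 1832: 31 − 5 = 26 days remain.
Then April (30), May (31), June (30), July (31): 30 + 31 + 30 + 31 = 122 days.
August 1–5, 1832: 5 days.
Total: 26 + 122 + 5 = 153 days.
153 mod 7 = 6, so 6 days before Sunday is Monday.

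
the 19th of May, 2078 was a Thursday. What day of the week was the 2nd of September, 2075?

Count forward from the earlier date (September 2, 2075) to the later (May 19, 2078):
September 2, 2075 → September 2, 2076: 366 days (2076 is a leap year).
September 2, 2076 → September 2, 2077: 365 days.
September 2077: 30 − 2 = 28 days remain.
Then October (31), November (30), December (31), January (31), February 2078 (28), March (31), April (30): 31 + 30 + 31 + 31 + 28 + 31 + 30 = 212 days.
May 1–19, 2078: 19 days.
Residual: 259 days.
Total: 990 days.
990 mod 7 = 3, so 3 days before Thursday is Monday.

Monday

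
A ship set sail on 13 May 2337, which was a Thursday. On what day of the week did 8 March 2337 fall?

Count forward from the earlier date (March 8, 2337) to the later (May 13, 2337):
March 2337: 31 − 8 = 23 days remain.
Then April (30): 30 days.
May 1–13, 2337: 13 days.
Total: 23 + 30 + 13 = 66 days.
66 mod 7 = 3, so 3 days before Thursday is Monday.

Monday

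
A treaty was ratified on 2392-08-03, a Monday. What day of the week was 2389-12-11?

Count forward from the earlier date (December 11, 2389) to the later (August 3, 2392):
Day-of-year of December 11, 2389: 345.
Day-of-year of August 3, 2392: 216.
2389 has 365 days, so 365 − 345 = 20 days remain in 2389.
Full years: 2390: 365; 2391: 365. Sum = 730.
Total: 20 + 730 + 216 = 966 days.
966 is a multiple of 7, so 2389-12-11 falls on the same weekday: Monday.

Monday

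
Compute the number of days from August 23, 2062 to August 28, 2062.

Within August 2062: 28 − 23 = 5 days.

5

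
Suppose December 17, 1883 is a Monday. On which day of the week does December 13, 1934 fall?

From December 17, 1883 to December 17, 1933: 50 years, of which 12 contain a Feb 29 — 38×365 + 12×366 = 18262 days.
(1900 is not a leap year (divisible by 100 but not 400).)
December 1933: 31 − 17 = 14 days remain.
Then 11 full months totalling 334 days.
December 1–13, 1934: 13 days.
Residual: 361 days.
Total: 18623 days.
18623 mod 7 = 3, so 3 days after Monday is Thursday.

Thursday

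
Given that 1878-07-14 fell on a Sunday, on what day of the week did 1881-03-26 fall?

Saturday

Day-of-year of July 14, 1878: 195.
Day-of-year of March 26, 1881: 85.
1878 has 365 days, so 365 − 195 = 170 days remain in 1878.
Full years: 1879: 365; 1880: 366. Sum = 731.
Total: 170 + 731 + 85 = 986 days.
986 mod 7 = 6, so 6 days after Sunday is Saturday.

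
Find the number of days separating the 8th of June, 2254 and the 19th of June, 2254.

11

Within June 2254: 19 − 8 = 11 days.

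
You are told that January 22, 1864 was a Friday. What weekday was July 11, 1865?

Tuesday

January 1864: 31 − 22 = 9 days remain.
Then 17 full months totalling 516 days.
July 1–11, 1865: 11 days.
Total: 9 + 516 + 11 = 536 days.
536 mod 7 = 4, so 4 days after Friday is Tuesday.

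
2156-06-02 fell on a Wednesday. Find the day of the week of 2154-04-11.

Thursday

Count forward from the earlier date (April 11, 2154) to the later (June 2, 2156):
April 2154: 30 − 11 = 19 days remain.
Then 25 full months totalling 762 days.
June 1–2, 2156: 2 days.
Total: 19 + 762 + 2 = 783 days.
783 mod 7 = 6, so 6 days before Wednesday is Thursday.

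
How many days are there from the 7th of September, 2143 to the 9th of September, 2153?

From September 7, 2143 to September 7, 2153: 10 years, of which 3 contain a Feb 29 — 7×365 + 3×366 = 3653 days.
Within September 2153: 9 − 7 = 2 days.
Total: 3655 days.

3655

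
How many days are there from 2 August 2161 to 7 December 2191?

From August 2, 2161 to August 2, 2191: 30 years, of which 7 contain a Feb 29 — 23×365 + 7×366 = 10957 days.
August 2191: 31 − 2 = 29 days remain.
Then September (30), October (31), November (30): 30 + 31 + 30 = 91 days.
December 1–7, 2191: 7 days.
Residual: 127 days.
Total: 11084 days.

11084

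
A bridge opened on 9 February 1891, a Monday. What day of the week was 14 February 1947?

From February 9, 1891 to February 9, 1947: 56 years, of which 13 contain a Feb 29 — 43×365 + 13×366 = 20453 days.
(1900 is not a leap year (divisible by 100 but not 400).)
Within February 1947: 14 − 9 = 5 days.
Total: 20458 days.
20458 mod 7 = 4, so 4 days after Monday is Friday.

Friday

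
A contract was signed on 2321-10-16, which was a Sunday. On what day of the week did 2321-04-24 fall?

Sunday

Count forward from the earlier date (April 24, 2321) to the later (October 16, 2321):
April 2321: 30 − 24 = 6 days remain.
Then May (31), June (30), July (31), August (31), September (30): 31 + 30 + 31 + 31 + 30 = 153 days.
October 1–16, 2321: 16 days.
Total: 6 + 153 + 16 = 175 days.
175 is a multiple of 7, so 2321-04-24 falls on the same weekday: Sunday.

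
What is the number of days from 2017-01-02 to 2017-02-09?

January 2017: 31 − 2 = 29 days remain.
February 1–9, 2017: 9 days (2017 is not a leap year).
Total: 29 + 9 = 38 days.

38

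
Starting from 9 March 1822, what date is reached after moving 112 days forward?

29 June 1822

Count 112 days after March 9, 1822:
March 1822: 31 − 9 = 22 days remain.
Then April (30), May (31): 30 + 31 = 61 days.
June 1–29, 1822: 29 days.
Total: 22 + 61 + 29 = 112 days.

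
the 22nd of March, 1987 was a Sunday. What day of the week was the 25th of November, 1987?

Wednesday

March 1987: 31 − 22 = 9 days remain.
Then April (30), May (31), June (30), July (31), August (31), September (30), October (31): 30 + 31 + 30 + 31 + 31 + 30 + 31 = 214 days.
November 1–25, 1987: 25 days.
Total: 9 + 214 + 25 = 248 days.
248 mod 7 = 3, so 3 days after Sunday is Wednesday.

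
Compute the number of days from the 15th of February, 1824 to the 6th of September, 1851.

From February 15, 1824 to February 15, 1851: 27 years, of which 7 contain a Feb 29 — 20×365 + 7×366 = 9862 days.
February 1851: 28 − 15 = 13 days remain (1851 is not a leap year, so February has 28 days).
Then March (31), April (30), May (31), June (30), July (31), August (31): 31 + 30 + 31 + 30 + 31 + 31 = 184 days.
September 1–6, 1851: 6 days.
Residual: 203 days.
Total: 10065 days.

10065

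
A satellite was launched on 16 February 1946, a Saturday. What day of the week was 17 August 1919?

Sunday

Count forward from the earlier date (August 17, 1919) to the later (February 16, 1946):
From August 17, 1919 to August 17, 1945: 26 years, of which 7 contain a Feb 29 — 19×365 + 7×366 = 9497 days.
August 1945: 31 − 17 = 14 days remain.
Then September (30), October (31), November (30), December (31), January (31): 30 + 31 + 30 + 31 + 31 = 153 days.
February 1–16, 1946: 16 days (1946 is not a leap year).
Residual: 183 days.
Total: 9680 days.
9680 mod 7 = 6, so 6 days before Saturday is Sunday.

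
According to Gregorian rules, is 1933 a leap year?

1933 is not a leap year.

No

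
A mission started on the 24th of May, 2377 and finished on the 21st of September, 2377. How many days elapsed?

120

May 2377: 31 − 24 = 7 days remain.
Then June (30), July (31), August (31): 30 + 31 + 31 = 92 days.
September 1–21, 2377: 21 days.
Total: 7 + 92 + 21 = 120 days.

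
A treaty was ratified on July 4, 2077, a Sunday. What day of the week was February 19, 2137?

From July 4, 2077 to July 4, 2136: 59 years, of which 14 contain a Feb 29 — 45×365 + 14×366 = 21549 days.
(2100 is not a leap year (divisible by 100 but not 400).)
July 2136: 31 − 4 = 27 days remain.
Then August (31), September (30), October (31), November (30), December (31), January (31): 31 + 30 + 31 + 30 + 31 + 31 = 184 days.
February 1–19, 2137: 19 days (2137 is not a leap year).
Residual: 230 days.
Total: 21779 days.
21779 mod 7 = 2, so 2 days after Sunday is Tuesday.

Tuesday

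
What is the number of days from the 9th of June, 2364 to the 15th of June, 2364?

6

Within June 2364: 15 − 9 = 6 days.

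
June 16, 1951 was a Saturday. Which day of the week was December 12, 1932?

Count forward from the earlier date (December 12, 1932) to the later (June 16, 1951):
From December 12, 1932 to December 12, 1950: 18 years, of which 4 contain a Feb 29 — 14×365 + 4×366 = 6574 days.
December 1950: 31 − 12 = 19 days remain.
Then January (31), February 1951 (28), March (31), April (30), May (31): 31 + 28 + 31 + 30 + 31 = 151 days.
June 1–16, 1951: 16 days.
Residual: 186 days.
Total: 6760 days.
6760 mod 7 = 5, so 5 days before Saturday is Monday.

Monday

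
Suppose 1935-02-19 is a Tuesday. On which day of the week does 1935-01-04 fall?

Count forward from the earlier date (January 4, 1935) to the later (February 19, 1935):
January 1935: 31 − 4 = 27 days remain.
February 1–19, 1935: 19 days (1935 is not a leap year).
Total: 27 + 19 = 46 days.
46 mod 7 = 4, so 4 days before Tuesday is Friday.

Friday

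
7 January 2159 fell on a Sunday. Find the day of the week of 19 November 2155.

Wednesday

Count forward from the earlier date (November 19, 2155) to the later (January 7, 2159):
November 19, 2155 → November 19, 2156: 366 days (2156 is a leap year).
November 19, 2156 → November 19, 2157: 365 days.
November 19, 2157 → November 19, 2158: 365 days.
November 2158: 30 − 19 = 11 days remain.
Then December (31): 31 days.
January 1–7, 2159: 7 days.
Residual: 49 days.
Total: 1145 days.
1145 mod 7 = 4, so 4 days before Sunday is Wednesday.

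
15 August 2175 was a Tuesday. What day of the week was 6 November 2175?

August 2175: 31 − 15 = 16 days remain.
Then September (30), October (31): 30 + 31 = 61 days.
November 1–6, 2175: 6 days.
Total: 16 + 61 + 6 = 83 days.
83 mod 7 = 6, so 6 days after Tuesday is Monday.

Monday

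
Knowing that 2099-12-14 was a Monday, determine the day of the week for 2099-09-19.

Count forward from the earlier date (September 19, 2099) to the later (December 14, 2099):
September 2099: 30 − 19 = 11 days remain.
Then October (31), November (30): 31 + 30 = 61 days.
December 1–14, 2099: 14 days.
Total: 11 + 61 + 14 = 86 days.
86 mod 7 = 2, so 2 days before Monday is Saturday.

Saturday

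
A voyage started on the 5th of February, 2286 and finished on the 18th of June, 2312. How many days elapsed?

9629

Day-of-year of February 5, 2286: 36.
Day-of-year of June 18, 2312: 170.
2286 has 365 days, so 365 − 36 = 329 days remain in 2286.
Full years 2287–2311: 20 common + 5 leap = 20×365 + 5×366 = 9130 days.
Total: 329 + 9130 + 170 = 9629 days.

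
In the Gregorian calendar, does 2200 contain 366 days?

2200 is not a leap year (divisible by 100 but not 400).

No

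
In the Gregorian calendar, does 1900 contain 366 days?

No

1900 is not a leap year (divisible by 100 but not 400).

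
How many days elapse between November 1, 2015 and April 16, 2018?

November 1, 2015 → November 1, 2016: 366 days (2016 is a leap year).
November 1, 2016 → November 1, 2017: 365 days.
November 2017: 30 − 1 = 29 days remain.
Then December (31), January (31), February 2018 (28), March (31): 31 + 31 + 28 + 31 = 121 days.
April 1–16, 2018: 16 days.
Residual: 166 days.
Total: 897 days.

897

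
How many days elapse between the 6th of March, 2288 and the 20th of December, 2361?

26951

From March 6, 2288 to March 6, 2361: 73 years, of which 17 contain a Feb 29 — 56×365 + 17×366 = 26662 days.
(2300 is not a leap year (divisible by 100 but not 400).)
March 2361: 31 − 6 = 25 days remain.
Then April (30), May (31), June (30), July (31), August (31), September (30), October (31), November (30): 30 + 31 + 30 + 31 + 31 + 30 + 31 + 30 = 244 days.
December 1–20, 2361: 20 days.
Residual: 289 days.
Total: 26951 days.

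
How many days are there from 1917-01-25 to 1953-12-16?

13474

Day-of-year of January 25, 1917: 25.
Day-of-year of December 16, 1953: 350.
1917 has 365 days, so 365 − 25 = 340 days remain in 1917.
Full years 1918–1952: 26 common + 9 leap = 26×365 + 9×366 = 12784 days.
Total: 340 + 12784 + 350 = 13474 days.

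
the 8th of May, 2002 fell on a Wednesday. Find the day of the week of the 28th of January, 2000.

Friday

Count forward from the earlier date (January 28, 2000) to the later (May 8, 2002):
January 28, 2000 → January 28, 2001: 366 days (2000 is a leap year (divisible by 400)).
January 28, 2001 → January 28, 2002: 365 days.
January 2002: 31 − 28 = 3 days remain.
Then February 2002 (28), March (31), April (30): 28 + 31 + 30 = 89 days.
May 1–8, 2002: 8 days.
Residual: 100 days.
Total: 831 days.
831 mod 7 = 5, so 5 days before Wednesday is Friday.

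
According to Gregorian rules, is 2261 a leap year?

2261 is not a leap year.

No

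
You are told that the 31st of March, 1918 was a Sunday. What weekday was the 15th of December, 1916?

Count forward from the earlier date (December 15, 1916) to the later (March 31, 1918):
December 15, 1916 → December 15, 1917: 365 days.
December 1917: 31 − 15 = 16 days remain.
Then January (31), February 1918 (28): 31 + 28 = 59 days.
March 1–31, 1918: 31 days.
Residual: 106 days.
Total: 471 days.
471 mod 7 = 2, so 2 days before Sunday is Friday.

Friday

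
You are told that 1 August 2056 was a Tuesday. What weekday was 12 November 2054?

Count forward from the earlier date (November 12, 2054) to the later (August 1, 2056):
November 2054: 30 − 12 = 18 days remain.
Then 20 full months totalling 609 days.
August 1, 2056: 1 day.
Total: 18 + 609 + 1 = 628 days.
628 mod 7 = 5, so 5 days before Tuesday is Thursday.

Thursday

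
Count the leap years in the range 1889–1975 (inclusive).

Years divisible by 4: 1892, 1896, …, 1972 — 21 in all.
Of these, 1900 is divisible by 100 but not 400, so not leap.
Leap years: 21 − 1 = 20.

20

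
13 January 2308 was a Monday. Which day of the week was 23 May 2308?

January 2308: 31 − 13 = 18 days remain.
Then February 2308 (29), March (31), April (30): 29 + 31 + 30 = 90 days.
May 1–23, 2308: 23 days.
Total: 18 + 90 + 23 = 131 days.
131 mod 7 = 5, so 5 days after Monday is Saturday.

Saturday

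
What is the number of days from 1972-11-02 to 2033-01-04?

From November 2, 1972 to November 2, 2032: 60 years, of which 15 contain a Feb 29 — 45×365 + 15×366 = 21915 days.
(2000 is a leap year (divisible by 400).)
November 2032: 30 − 2 = 28 days remain.
Then December (31): 31 days.
January 1–4, 2033: 4 days.
Residual: 63 days.
Total: 21978 days.

21978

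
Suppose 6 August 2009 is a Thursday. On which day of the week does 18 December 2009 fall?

August 2009: 31 − 6 = 25 days remain.
Then September (30), October (31), November (30): 30 + 31 + 30 = 91 days.
December 1–18, 2009: 18 days.
Total: 25 + 91 + 18 = 134 days.
134 mod 7 = 1, so 1 day after Thursday is Friday.

Friday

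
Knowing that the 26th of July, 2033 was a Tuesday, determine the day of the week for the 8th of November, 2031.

Saturday

Count forward from the earlier date (November 8, 2031) to the later (July 26, 2033):
November 2031: 30 − 8 = 22 days remain.
Then 19 full months totalling 578 days.
July 1–26, 2033: 26 days.
Total: 22 + 578 + 26 = 626 days.
626 mod 7 = 3, so 3 days before Tuesday is Saturday.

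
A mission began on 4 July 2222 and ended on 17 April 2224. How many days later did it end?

July 2222: 31 − 4 = 27 days remain.
Then 20 full months totalling 609 days.
April 1–17, 2224: 17 days.
Total: 27 + 609 + 17 = 653 days.

653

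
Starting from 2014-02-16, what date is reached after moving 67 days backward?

2013-12-11

Count 67 days before February 16, 2014:
December 2013: 31 − 11 = 20 days remain.
Then January (31): 31 days.
February 1–16, 2014: 16 days (2014 is not a leap year).
Total: 20 + 31 + 16 = 67 days.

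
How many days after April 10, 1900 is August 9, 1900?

121

April 1900: 30 − 10 = 20 days remain.
Then May (31), June (30), July (31): 31 + 30 + 31 = 92 days.
August 1–9, 1900: 9 days.
Total: 20 + 92 + 9 = 121 days.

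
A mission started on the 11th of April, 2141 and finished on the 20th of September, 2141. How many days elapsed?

April 2141: 30 − 11 = 19 days remain.
Then May (31), June (30), July (31), August (31): 31 + 30 + 31 + 31 = 123 days.
September 1–20, 2141: 20 days.
Total: 19 + 123 + 20 = 162 days.

162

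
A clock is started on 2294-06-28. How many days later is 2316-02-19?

From June 28, 2294 to June 28, 2315: 21 years, of which 4 contain a Feb 29 — 17×365 + 4×366 = 7669 days.
(2300 is not a leap year (divisible by 100 but not 400).)
June 2315: 30 − 28 = 2 days remain.
Then July (31), August (31), September (30), October (31), November (30), December (31), January (31): 31 + 31 + 30 + 31 + 30 + 31 + 31 = 215 days.
February 1–19, 2316: 19 days (2316 is a leap year).
Residual: 236 days.
Total: 7905 days.

7905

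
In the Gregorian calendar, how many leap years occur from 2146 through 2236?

Years divisible by 4: 2148, 2152, …, 2236 — 23 in all.
Of these, 2200 is divisible by 100 but not 400, so not leap.
Leap years: 23 − 1 = 22.

22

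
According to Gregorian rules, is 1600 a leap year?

Yes

1600 is a leap year (divisible by 400).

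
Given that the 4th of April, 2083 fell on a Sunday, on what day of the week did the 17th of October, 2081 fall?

Count forward from the earlier date (October 17, 2081) to the later (April 4, 2083):
Day-of-year of October 17, 2081: 290.
Day-of-year of April 4, 2083: 94.
2081 has 365 days, so 365 − 290 = 75 days remain in 2081.
Full years: 2082: 365. Sum = 365.
Total: 75 + 365 + 94 = 534 days.
534 mod 7 = 2, so 2 days before Sunday is Friday.

Friday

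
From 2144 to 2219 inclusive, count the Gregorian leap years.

Years divisible by 4: 2144, 2148, …, 2216 — 19 in all.
Of these, 2200 is divisible by 100 but not 400, so not leap.
Leap years: 19 − 1 = 18.

18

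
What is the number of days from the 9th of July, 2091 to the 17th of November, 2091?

July 2091: 31 − 9 = 22 days remain.
Then August (31), September (30), October (31): 31 + 30 + 31 = 92 days.
November 1–17, 2091: 17 days.
Total: 22 + 92 + 17 = 131 days.

131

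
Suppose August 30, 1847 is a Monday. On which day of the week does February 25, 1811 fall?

Monday

Count forward from the earlier date (February 25, 1811) to the later (August 30, 1847):
From February 25, 1811 to February 25, 1847: 36 years, of which 9 contain a Feb 29 — 27×365 + 9×366 = 13149 days.
February 1847: 28 − 25 = 3 days remain (1847 is not a leap year, so February has 28 days).
Then March (31), April (30), May (31), June (30), July (31): 31 + 30 + 31 + 30 + 31 = 153 days.
August 1–30, 1847: 30 days.
Residual: 186 days.
Total: 13335 days.
13335 is a multiple of 7, so February 25, 1811 falls on the same weekday: Monday.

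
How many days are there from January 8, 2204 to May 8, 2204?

121

January 2204: 31 − 8 = 23 days remain.
Then February 2204 (29), March (31), April (30): 29 + 31 + 30 = 90 days.
May 1–8, 2204: 8 days.
Total: 23 + 90 + 8 = 121 days.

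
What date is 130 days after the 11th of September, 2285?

the 19th of January, 2286

Count 130 days after September 11, 2285:
Day-of-year of September 11, 2285: 254.
Day-of-year of January 19, 2286: 19.
2285 has 365 days, so 365 − 254 = 111 days remain in 2285.
Total: 111 + 19 = 130 days.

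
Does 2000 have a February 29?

Yes

2000 is a leap year (divisible by 400).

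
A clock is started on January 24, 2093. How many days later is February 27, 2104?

Day-of-year of January 24, 2093: 24.
Day-of-year of February 27, 2104: 58.
2093 has 365 days, so 365 − 24 = 341 days remain in 2093.
Full years 2094–2103: 9 common + 1 leap = 9×365 + 1×366 = 3651 days.
Total: 341 + 3651 + 58 = 4050 days.

4050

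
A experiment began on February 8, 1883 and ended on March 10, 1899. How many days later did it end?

5874

From February 8, 1883 to February 8, 1899: 16 years, of which 4 contain a Feb 29 — 12×365 + 4×366 = 5844 days.
February 1899: 28 − 8 = 20 days remain (1899 is not a leap year, so February has 28 days).
March 1–10, 1899: 10 days.
Residual: 30 days.
Total: 5874 days.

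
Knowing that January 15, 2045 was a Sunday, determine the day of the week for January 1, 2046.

January 2045: 31 − 15 = 16 days remain.
Then 11 full months totalling 334 days.
January 1, 2046: 1 day.
Residual: 351 days.
Total: 351 days.
351 mod 7 = 1, so 1 day after Sunday is Monday.

Monday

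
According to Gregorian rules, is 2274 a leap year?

2274 is not a leap year.

No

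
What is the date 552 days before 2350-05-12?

2348-11-06

Count 552 days before May 12, 2350:
November 6, 2348 → November 6, 2349: 365 days.
November 2349: 30 − 6 = 24 days remain.
Then December (31), January (31), February 2350 (28), March (31), April (30): 31 + 31 + 28 + 31 + 30 = 151 days.
May 1–12, 2350: 12 days.
Residual: 187 days.
Total: 552 days.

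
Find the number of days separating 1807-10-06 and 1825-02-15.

6342

Day-of-year of October 6, 1807: 279.
Day-of-year of February 15, 1825: 46.
1807 has 365 days, so 365 − 279 = 86 days remain in 1807.
Full years 1808–1824: 12 common + 5 leap = 12×365 + 5×366 = 6210 days.
Total: 86 + 6210 + 46 = 6342 days.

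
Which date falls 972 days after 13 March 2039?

9 November 2041

Count 972 days after March 13, 2039:
March 13, 2039 → March 13, 2040: 366 days (2040 is a leap year).
March 13, 2040 → March 13, 2041: 365 days.
March 2041: 31 − 13 = 18 days remain.
Then April (30), May (31), June (30), July (31), August (31), September (30), October (31): 30 + 31 + 30 + 31 + 31 + 30 + 31 = 214 days.
November 1–9, 2041: 9 days.
Residual: 241 days.
Total: 972 days.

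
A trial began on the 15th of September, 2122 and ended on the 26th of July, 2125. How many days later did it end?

1045

September 15, 2122 → September 15, 2123: 365 days.
September 15, 2123 → September 15, 2124: 366 days (2124 is a leap year).
September 2124: 30 − 15 = 15 days remain.
Then 9 full months totalling 273 days.
July 1–26, 2125: 26 days.
Residual: 314 days.
Total: 1045 days.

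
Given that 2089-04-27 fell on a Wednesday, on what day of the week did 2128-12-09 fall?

Thursday

From April 27, 2089 to April 27, 2128: 39 years, of which 9 contain a Feb 29 — 30×365 + 9×366 = 14244 days.
(2100 is not a leap year (divisible by 100 but not 400).)
April 2128: 30 − 27 = 3 days remain.
Then May (31), June (30), July (31), August (31), September (30), October (31), November (30): 31 + 30 + 31 + 31 + 30 + 31 + 30 = 214 days.
December 1–9, 2128: 9 days.
Residual: 226 days.
Total: 14470 days.
14470 mod 7 = 1, so 1 day after Wednesday is Thursday.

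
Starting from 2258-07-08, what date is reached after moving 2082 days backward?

2252-10-25

Count 2082 days before July 8, 2258:
Day-of-year of October 25, 2252: 299.
Day-of-year of July 8, 2258: 189.
2252 has 366 days, so 366 − 299 = 67 days remain in 2252.
Full years: 2253: 365; 2254: 365; 2255: 365; 2256: 366; 2257: 365. Sum = 1826.
Total: 67 + 1826 + 189 = 2082 days.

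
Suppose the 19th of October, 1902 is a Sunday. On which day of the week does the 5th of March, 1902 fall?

Count forward from the earlier date (March 5, 1902) to the later (October 19, 1902):
March 1902: 31 − 5 = 26 days remain.
Then April (30), May (31), June (30), July (31), August (31), September (30): 30 + 31 + 30 + 31 + 31 + 30 = 183 days.
October 1–19, 1902: 19 days.
Total: 26 + 183 + 19 = 228 days.
228 mod 7 = 4, so 4 days before Sunday is Wednesday.

Wednesday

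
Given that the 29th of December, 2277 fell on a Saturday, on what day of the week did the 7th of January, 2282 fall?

December 29, 2277 → December 29, 2278: 365 days.
December 29, 2278 → December 29, 2279: 365 days.
December 29, 2279 → December 29, 2280: 366 days (2280 is a leap year).
December 29, 2280 → December 29, 2281: 365 days.
December 2281: 31 − 29 = 2 days remain.
January 1–7, 2282: 7 days.
Residual: 9 days.
Total: 1470 days.
1470 is a multiple of 7, so the 7th of January, 2282 falls on the same weekday: Saturday.

Saturday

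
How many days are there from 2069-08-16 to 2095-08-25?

From August 16, 2069 to August 16, 2095: 26 years, of which 6 contain a Feb 29 — 20×365 + 6×366 = 9496 days.
Within August 2095: 25 − 16 = 9 days.
Total: 9505 days.

9505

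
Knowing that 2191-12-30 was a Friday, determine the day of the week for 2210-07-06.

Friday

From December 30, 2191 to December 30, 2209: 18 years, of which 4 contain a Feb 29 — 14×365 + 4×366 = 6574 days.
(2200 is not a leap year (divisible by 100 but not 400).)
December 2209: 31 − 30 = 1 day remains.
Then January (31), February 2210 (28), March (31), April (30), May (31), June (30): 31 + 28 + 31 + 30 + 31 + 30 = 181 days.
July 1–6, 2210: 6 days.
Residual: 188 days.
Total: 6762 days.
6762 is a multiple of 7, so 2210-07-06 falls on the same weekday: Friday.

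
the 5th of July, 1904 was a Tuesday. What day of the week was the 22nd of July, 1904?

Within July 1904: 22 − 5 = 17 days.
17 mod 7 = 3, so 3 days after Tuesday is Friday.

Friday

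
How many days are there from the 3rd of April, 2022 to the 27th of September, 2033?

4195

Day-of-year of April 3, 2022: 93.
Day-of-year of September 27, 2033: 270.
2022 has 365 days, so 365 − 93 = 272 days remain in 2022.
Full years 2023–2032: 7 common + 3 leap = 7×365 + 3×366 = 3653 days.
Total: 272 + 3653 + 270 = 4195 days.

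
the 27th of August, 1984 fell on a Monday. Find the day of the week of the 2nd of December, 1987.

Wednesday

Day-of-year of August 27, 1984: 240.
Day-of-year of December 2, 1987: 336.
1984 has 366 days, so 366 − 240 = 126 days remain in 1984.
Full years: 1985: 365; 1986: 365. Sum = 730.
Total: 126 + 730 + 336 = 1192 days.
1192 mod 7 = 2, so 2 days after Monday is Wednesday.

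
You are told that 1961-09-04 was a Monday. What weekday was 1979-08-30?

Thursday

Day-of-year of September 4, 1961: 247.
Day-of-year of August 30, 1979: 242.
1961 has 365 days, so 365 − 247 = 118 days remain in 1961.
Full years 1962–1978: 13 common + 4 leap = 13×365 + 4×366 = 6209 days.
Total: 118 + 6209 + 242 = 6569 days.
6569 mod 7 = 3, so 3 days after Monday is Thursday.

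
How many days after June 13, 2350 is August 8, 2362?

4439

Day-of-year of June 13, 2350: 164.
Day-of-year of August 8, 2362: 220.
2350 has 365 days, so 365 − 164 = 201 days remain in 2350.
Full years 2351–2361: 8 common + 3 leap = 8×365 + 3×366 = 4018 days.
Total: 201 + 4018 + 220 = 4439 days.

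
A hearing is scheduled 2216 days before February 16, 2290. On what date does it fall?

January 23, 2284

Count 2216 days before February 16, 2290:
January 23, 2284 → January 23, 2285: 366 days (2284 is a leap year).
January 23, 2285 → January 23, 2286: 365 days.
January 23, 2286 → January 23, 2287: 365 days.
January 23, 2287 → January 23, 2288: 365 days.
January 23, 2288 → January 23, 2289: 366 days (2288 is a leap year).
January 23, 2289 → January 23, 2290: 365 days.
January 2290: 31 − 23 = 8 days remain.
February 1–16, 2290: 16 days (2290 is not a leap year).
Residual: 24 days.
Total: 2216 days.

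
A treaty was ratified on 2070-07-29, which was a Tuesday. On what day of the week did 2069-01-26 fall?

Saturday

Count forward from the earlier date (January 26, 2069) to the later (July 29, 2070):
January 26, 2069 → January 26, 2070: 365 days.
January 2070: 31 − 26 = 5 days remain.
Then February 2070 (28), March (31), April (30), May (31), June (30): 28 + 31 + 30 + 31 + 30 = 150 days.
July 1–29, 2070: 29 days.
Residual: 184 days.
Total: 549 days.
549 mod 7 = 3, so 3 days before Tuesday is Saturday.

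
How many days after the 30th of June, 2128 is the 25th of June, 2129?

June 2128: 30 − 30 = 0 days remain.
Then 11 full months totalling 335 days.
June 1–25, 2129: 25 days.
Total: 0 + 335 + 25 = 360 days.

360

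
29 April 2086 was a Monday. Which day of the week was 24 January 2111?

Saturday

Day-of-year of April 29, 2086: 119.
Day-of-year of January 24, 2111: 24.
2086 has 365 days, so 365 − 119 = 246 days remain in 2086.
Full years 2087–2110: 19 common + 5 leap = 19×365 + 5×366 = 8765 days.
Total: 246 + 8765 + 24 = 9035 days.
9035 mod 7 = 5, so 5 days after Monday is Saturday.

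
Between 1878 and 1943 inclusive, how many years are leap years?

Years divisible by 4: 1880, 1884, …, 1940 — 16 in all.
Of these, 1900 is divisible by 100 but not 400, so not leap.
Leap years: 16 − 1 = 15.

15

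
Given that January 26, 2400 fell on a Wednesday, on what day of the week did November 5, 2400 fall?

January 2400: 31 − 26 = 5 days remain.
Then 9 full months totalling 274 days.
November 1–5, 2400: 5 days.
Total: 5 + 274 + 5 = 284 days.
284 mod 7 = 4, so 4 days after Wednesday is Sunday.

Sunday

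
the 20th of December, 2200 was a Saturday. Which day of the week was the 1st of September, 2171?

Count forward from the earlier date (September 1, 2171) to the later (December 20, 2200):
Day-of-year of September 1, 2171: 244.
Day-of-year of December 20, 2200: 354.
2171 has 365 days, so 365 − 244 = 121 days remain in 2171.
Full years 2172–2199: 21 common + 7 leap = 21×365 + 7×366 = 10227 days.
Total: 121 + 10227 + 354 = 10702 days.
10702 mod 7 = 6, so 6 days before Saturday is Sunday.

Sunday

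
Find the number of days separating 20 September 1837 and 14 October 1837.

24

September 1837: 30 − 20 = 10 days remain.
October 1–14, 1837: 14 days.
Total: 10 + 14 = 24 days.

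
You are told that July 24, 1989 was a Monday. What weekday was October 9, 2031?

Thursday

From July 24, 1989 to July 24, 2031: 42 years, of which 10 contain a Feb 29 — 32×365 + 10×366 = 15340 days.
(2000 is a leap year (divisible by 400).)
July 2031: 31 − 24 = 7 days remain.
Then August (31), September (30): 31 + 30 = 61 days.
October 1–9, 2031: 9 days.
Residual: 77 days.
Total: 15417 days.
15417 mod 7 = 3, so 3 days after Monday is Thursday.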